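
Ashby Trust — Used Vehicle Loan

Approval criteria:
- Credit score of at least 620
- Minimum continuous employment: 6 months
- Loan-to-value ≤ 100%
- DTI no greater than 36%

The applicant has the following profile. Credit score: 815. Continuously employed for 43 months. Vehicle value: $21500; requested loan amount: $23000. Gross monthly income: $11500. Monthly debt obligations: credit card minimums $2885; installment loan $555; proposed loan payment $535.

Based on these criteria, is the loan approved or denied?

Denied

Credit score 815 ≥ 620 (meets)
Employment 43 ≥ 6 months
LTV = 23,000/21,500 = 107% > 100%
Total monthly debts = (2,885 + 555 + 535) = 3,975. DTI: 3,975 ÷ 11,500 = 34.6%, within the 36% cap
Fails on LTV.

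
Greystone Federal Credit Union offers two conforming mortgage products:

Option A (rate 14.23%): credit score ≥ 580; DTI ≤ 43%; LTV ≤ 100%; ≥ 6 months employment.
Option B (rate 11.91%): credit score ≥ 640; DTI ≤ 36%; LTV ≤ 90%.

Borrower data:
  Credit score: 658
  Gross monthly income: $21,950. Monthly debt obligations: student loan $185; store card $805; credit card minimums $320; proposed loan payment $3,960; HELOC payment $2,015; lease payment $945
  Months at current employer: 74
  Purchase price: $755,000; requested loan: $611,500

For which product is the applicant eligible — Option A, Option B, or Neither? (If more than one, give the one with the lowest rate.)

Option A

Total debts = (185 + 805 + 320 + 3,960 + 2,015 + 945) = 8,230; DTI = 8,230/21,950 = 37.5%.
LTV = 611,500/755,000 = 81%.
Option A: score 658 ≥ 580; DTI 37.5% ≤ 43%; LTV 81% ≤ 100%; employment 74 ≥ 6 mo → qualifies.
Option B: score 658 ≥ 640; DTI 37.5% > 36%; LTV 81% ≤ 90% → does not qualify.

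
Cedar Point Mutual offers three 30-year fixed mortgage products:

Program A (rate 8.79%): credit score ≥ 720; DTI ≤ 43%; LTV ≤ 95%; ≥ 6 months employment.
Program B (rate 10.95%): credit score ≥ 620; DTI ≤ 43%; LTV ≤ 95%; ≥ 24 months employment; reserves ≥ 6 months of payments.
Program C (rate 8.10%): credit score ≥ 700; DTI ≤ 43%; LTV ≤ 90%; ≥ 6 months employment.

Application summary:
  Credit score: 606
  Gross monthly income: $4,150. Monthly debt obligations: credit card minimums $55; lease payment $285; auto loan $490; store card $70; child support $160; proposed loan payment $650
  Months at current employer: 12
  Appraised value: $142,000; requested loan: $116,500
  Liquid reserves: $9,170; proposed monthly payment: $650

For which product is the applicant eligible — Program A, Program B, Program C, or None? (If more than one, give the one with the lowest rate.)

None

Total debts = (55 + 285 + 490 + 70 + 160 + 650) = 1,710; DTI = 1,710/4,150 = 41.2%.
LTV = 116,500/142,000 = 82%.
Reserves = 9,170/650 = 14.1 months.
Program A: score 606 < 720; DTI 41.2% ≤ 43%; LTV 82% ≤ 95%; employment 12 ≥ 6 mo → does not qualify.
Program B: score 606 < 620; DTI 41.2% ≤ 43%; LTV 82% ≤ 95%; employment 12 < 24 mo; reserves 14.1 ≥ 6 mo → does not qualify.
Program C: score 606 < 700; DTI 41.2% ≤ 43%; LTV 82% ≤ 90%; employment 12 ≥ 6 mo → does not qualify.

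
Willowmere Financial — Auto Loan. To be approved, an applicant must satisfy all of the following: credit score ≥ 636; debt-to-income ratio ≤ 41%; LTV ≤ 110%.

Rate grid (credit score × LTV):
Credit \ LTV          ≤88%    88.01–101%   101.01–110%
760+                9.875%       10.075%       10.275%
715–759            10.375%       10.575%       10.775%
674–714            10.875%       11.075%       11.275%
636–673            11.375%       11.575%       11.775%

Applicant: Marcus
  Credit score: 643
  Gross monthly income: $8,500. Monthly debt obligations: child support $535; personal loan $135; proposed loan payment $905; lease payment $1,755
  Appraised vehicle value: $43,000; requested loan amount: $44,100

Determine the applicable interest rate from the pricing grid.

Credit score 643 ≥ 636; Total monthly debts = (535 + 135 + 905 + 1,755) = 3,330. DTI = 3,330/8,500 = 39.2% ≤ 41%
LTV = 44,100/43,000 = 102.6% ≤ 110%
Credit 643 → row 636–673; LTV 102.6% → column 101.01–110%. Grid cell → 11.775%.

11.775%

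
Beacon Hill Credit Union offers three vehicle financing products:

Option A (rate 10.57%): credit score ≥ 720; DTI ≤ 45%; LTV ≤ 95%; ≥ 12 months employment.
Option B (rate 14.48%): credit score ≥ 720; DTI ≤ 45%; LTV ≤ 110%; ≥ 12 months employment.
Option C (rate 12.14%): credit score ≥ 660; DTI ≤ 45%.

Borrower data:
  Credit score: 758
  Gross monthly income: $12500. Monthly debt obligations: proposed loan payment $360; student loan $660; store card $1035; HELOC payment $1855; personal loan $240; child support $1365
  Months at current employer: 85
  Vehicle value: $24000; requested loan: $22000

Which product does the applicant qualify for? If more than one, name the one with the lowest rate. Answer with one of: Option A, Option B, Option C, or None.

Option A

Total debts = (360 + 660 + 1,035 + 1,855 + 240 + 1,365) = 5,515; DTI = 5,515/12,500 = 44.1%.
LTV = 22,000/24,000 = 91.7%.
Option A: score 758 ≥ 720; DTI 44.1% ≤ 45%; LTV 91.7% ≤ 95%; employment 85 ≥ 12 mo → qualifies.
Option B: score 758 ≥ 720; DTI 44.1% ≤ 45%; LTV 91.7% ≤ 110%; employment 85 ≥ 12 mo → qualifies.
Option C: score 758 ≥ 660; DTI 44.1% ≤ 45% → qualifies.
Qualifying: Option A, Option B, Option C. Lowest rate is 10.57% → Option A.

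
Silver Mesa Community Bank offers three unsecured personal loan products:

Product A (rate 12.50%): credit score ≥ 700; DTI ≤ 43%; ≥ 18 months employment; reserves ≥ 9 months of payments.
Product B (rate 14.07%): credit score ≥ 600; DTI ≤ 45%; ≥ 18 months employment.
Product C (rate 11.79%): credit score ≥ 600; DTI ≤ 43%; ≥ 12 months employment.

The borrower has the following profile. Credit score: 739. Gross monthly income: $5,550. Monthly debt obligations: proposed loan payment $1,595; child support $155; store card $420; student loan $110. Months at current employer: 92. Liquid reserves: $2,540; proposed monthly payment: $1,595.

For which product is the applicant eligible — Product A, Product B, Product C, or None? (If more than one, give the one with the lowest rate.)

Total debts = (1,595 + 155 + 420 + 110) = 2,280; DTI = 2,280/5,550 = 41.1%.
Reserves = 2,540/1,595 = 1.6 months.
Product A: score 739 ≥ 700; DTI 41.1% ≤ 43%; employment 92 ≥ 18 mo; reserves 1.6 < 9 mo → does not qualify.
Product B: score 739 ≥ 600; DTI 41.1% ≤ 45%; employment 92 ≥ 18 mo → qualifies.
Product C: score 739 ≥ 600; DTI 41.1% ≤ 43%; employment 92 ≥ 12 mo → qualifies.
Qualifying: Product B, Product C. Lowest rate is 11.79% → Product C.

Product C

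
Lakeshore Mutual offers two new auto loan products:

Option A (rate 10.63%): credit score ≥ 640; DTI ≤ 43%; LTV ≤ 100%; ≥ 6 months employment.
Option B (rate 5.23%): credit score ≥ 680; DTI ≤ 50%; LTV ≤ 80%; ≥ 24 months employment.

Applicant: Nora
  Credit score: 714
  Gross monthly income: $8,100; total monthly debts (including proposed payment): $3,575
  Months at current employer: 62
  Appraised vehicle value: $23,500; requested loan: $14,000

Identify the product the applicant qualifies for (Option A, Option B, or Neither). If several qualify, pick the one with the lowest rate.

Option B

DTI = 3,575/8,100 = 44.1%.
LTV = 14,000/23,500 = 59.6%.
Option A: score 714 ≥ 640; DTI 44.1% > 43%; LTV 59.6% ≤ 100%; employment 62 ≥ 6 mo → does not qualify.
Option B: score 714 ≥ 680; DTI 44.1% ≤ 50%; LTV 59.6% ≤ 80%; employment 62 ≥ 24 mo → qualifies.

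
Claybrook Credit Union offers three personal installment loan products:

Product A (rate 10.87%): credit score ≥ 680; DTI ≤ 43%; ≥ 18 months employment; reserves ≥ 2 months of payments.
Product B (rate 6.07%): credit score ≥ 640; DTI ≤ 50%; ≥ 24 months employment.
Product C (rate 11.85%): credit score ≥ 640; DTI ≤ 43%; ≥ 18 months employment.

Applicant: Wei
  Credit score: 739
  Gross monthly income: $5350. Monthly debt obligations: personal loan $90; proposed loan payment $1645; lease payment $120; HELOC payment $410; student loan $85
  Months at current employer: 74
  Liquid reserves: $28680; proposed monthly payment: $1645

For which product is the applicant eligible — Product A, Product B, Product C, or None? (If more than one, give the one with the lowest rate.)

Total debts = (90 + 1,645 + 120 + 410 + 85) = 2,350; DTI = 2,350/5,350 = 43.9%.
Reserves = 28,680/1,645 = 17.4 months.
Product A: score 739 ≥ 680; DTI 43.9% > 43%; employment 74 ≥ 18 mo; reserves 17.4 ≥ 2 mo → does not qualify.
Product B: score 739 ≥ 640; DTI 43.9% ≤ 50%; employment 74 ≥ 24 mo → qualifies.
Product C: score 739 ≥ 640; DTI 43.9% > 43%; employment 74 ≥ 18 mo → does not qualify.

Product B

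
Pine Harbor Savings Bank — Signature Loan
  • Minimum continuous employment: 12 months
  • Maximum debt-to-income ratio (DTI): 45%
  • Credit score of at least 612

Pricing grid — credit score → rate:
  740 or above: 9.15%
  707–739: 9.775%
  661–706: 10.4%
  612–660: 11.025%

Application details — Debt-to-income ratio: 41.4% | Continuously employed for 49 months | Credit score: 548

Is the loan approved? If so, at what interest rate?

Credit score 548 < 612 (below minimum)
Employment 49 ≥ 12 months
DTI 41.4% is within the 45% limit
Not all requirements met → denied.

Denied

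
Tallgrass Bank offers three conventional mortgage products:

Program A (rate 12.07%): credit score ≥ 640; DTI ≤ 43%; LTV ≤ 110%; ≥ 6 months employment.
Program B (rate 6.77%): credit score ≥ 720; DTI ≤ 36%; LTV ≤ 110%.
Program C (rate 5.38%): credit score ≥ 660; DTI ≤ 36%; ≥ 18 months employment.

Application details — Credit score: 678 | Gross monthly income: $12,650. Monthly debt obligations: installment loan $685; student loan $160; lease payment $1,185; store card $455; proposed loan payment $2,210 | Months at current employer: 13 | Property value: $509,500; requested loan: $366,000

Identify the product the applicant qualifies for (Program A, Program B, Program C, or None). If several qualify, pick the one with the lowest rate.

Total debts = (685 + 160 + 1,185 + 455 + 2,210) = 4,695; DTI = 4,695/12,650 = 37.1%.
LTV = 366,000/509,500 = 71.8%.
Program A: score 678 ≥ 640; DTI 37.1% ≤ 43%; LTV 71.8% ≤ 110%; employment 13 ≥ 6 mo → qualifies.
Program B: score 678 < 720; DTI 37.1% > 36%; LTV 71.8% ≤ 110% → does not qualify.
Program C: score 678 ≥ 660; DTI 37.1% > 36%; employment 13 < 18 mo → does not qualify.

Program A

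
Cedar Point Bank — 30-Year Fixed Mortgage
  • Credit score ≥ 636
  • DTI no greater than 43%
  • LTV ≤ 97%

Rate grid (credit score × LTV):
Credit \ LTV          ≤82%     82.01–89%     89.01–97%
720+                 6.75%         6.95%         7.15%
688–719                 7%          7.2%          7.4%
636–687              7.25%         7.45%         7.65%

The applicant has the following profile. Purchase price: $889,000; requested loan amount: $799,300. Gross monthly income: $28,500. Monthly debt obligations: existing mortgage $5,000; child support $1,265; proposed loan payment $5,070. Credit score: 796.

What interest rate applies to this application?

Credit score 796 ≥ 636; Total monthly debts = (5,000 + 1,265 + 5,070) = 11,335. DTI: 11,335 ÷ 28,500 = 39.8%, within the 43% cap
LTV = 799,300/889,000 = 89.9% ≤ 97%
Row: 796 falls in 720+. Column: 89.9% falls in 89.01–97%. Rate = 7.15%.

7.15%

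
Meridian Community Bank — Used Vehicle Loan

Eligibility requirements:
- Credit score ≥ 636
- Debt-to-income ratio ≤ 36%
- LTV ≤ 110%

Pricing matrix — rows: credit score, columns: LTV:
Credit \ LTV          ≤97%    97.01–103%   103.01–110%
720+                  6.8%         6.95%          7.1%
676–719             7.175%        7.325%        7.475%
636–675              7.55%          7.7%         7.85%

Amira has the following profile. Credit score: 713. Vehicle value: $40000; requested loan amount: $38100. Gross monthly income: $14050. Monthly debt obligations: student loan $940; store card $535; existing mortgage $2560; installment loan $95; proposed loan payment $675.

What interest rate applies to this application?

7.175%

Credit score 713 ≥ 636; Total monthly debts = (940 + 535 + 2,560 + 95 + 675) = 4,805. DTI = 4,805/14,050 = 34.2% ≤ 36%
Loan-to-value = 38,100/40,000 = 95.2% — pass (110% max)
Credit 713 → row 676–719; LTV 95.2% → column ≤97%. Grid cell → 7.175%.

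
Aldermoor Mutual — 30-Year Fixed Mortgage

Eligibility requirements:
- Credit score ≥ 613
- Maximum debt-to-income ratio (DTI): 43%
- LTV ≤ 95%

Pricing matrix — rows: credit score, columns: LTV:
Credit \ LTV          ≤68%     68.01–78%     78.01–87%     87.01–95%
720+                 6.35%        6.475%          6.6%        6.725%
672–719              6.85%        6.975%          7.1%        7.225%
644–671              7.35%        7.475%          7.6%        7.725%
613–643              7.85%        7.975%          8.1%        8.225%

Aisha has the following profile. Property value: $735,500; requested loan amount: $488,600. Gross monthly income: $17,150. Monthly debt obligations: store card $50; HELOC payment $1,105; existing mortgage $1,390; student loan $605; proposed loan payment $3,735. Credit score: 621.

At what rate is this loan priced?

Credit score 621 ≥ 613; Total monthly debts = (50 + 1,105 + 1,390 + 605 + 3,735) = 6,885. DTI: 6,885 ÷ 17,150 = 40.1%, within the 43% cap
LTV: 488,600 ÷ 735,500 = 66.4%, within 95% cap
Row: 621 falls in 613–643. Column: 66.4% falls in ≤68%. Rate = 7.85%.

7.85%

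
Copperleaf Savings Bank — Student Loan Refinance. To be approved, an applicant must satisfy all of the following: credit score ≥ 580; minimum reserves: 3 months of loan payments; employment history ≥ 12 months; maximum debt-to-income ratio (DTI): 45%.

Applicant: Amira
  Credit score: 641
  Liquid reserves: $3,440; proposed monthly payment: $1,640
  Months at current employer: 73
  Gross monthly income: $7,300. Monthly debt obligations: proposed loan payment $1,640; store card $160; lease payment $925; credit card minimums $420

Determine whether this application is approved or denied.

Denied

Credit score 641 ≥ 580 (meets)
Reserves = 3,440/1,640 = 2.1 months < 3
Employment 73 ≥ 12 months
Total monthly debts = (1,640 + 160 + 925 + 420) = 3,145. Debt-to-income = 3,145/7,300 = 43.1% — meets 45% limit
Fails on reserves.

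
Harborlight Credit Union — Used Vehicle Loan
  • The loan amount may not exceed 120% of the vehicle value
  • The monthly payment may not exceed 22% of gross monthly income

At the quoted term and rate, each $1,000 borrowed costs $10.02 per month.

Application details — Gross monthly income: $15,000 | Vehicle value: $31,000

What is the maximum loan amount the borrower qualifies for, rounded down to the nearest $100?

$37,200

Payment cap: 22% × $15,000 = $3,300/month.
At $10.02 per $1,000, that supports 3,300/10.02 × 1,000 ≈ $329,341 → $329,300.
LTV cap: 120% × $31,000 = $37,200 → $37,200.
Binding constraint: loan-to-value.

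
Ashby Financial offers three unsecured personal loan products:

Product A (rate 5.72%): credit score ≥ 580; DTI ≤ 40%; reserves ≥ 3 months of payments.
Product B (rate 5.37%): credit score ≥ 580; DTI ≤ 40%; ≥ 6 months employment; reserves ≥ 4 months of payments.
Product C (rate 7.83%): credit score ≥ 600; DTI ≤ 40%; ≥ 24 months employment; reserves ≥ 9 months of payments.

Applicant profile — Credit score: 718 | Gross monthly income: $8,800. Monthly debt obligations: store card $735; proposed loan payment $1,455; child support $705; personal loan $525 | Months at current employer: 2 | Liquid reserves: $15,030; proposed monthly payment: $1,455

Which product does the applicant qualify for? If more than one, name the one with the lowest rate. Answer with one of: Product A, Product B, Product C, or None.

Total debts = (735 + 1,455 + 705 + 525) = 3,420; DTI = 3,420/8,800 = 38.9%.
Reserves = 15,030/1,455 = 10.3 months.
Product A: score 718 ≥ 580; DTI 38.9% ≤ 40%; reserves 10.3 ≥ 3 mo → qualifies.
Product B: score 718 ≥ 580; DTI 38.9% ≤ 40%; employment 2 < 6 mo; reserves 10.3 ≥ 4 mo → does not qualify.
Product C: score 718 ≥ 600; DTI 38.9% ≤ 40%; employment 2 < 24 mo; reserves 10.3 ≥ 9 mo → does not qualify.

Product A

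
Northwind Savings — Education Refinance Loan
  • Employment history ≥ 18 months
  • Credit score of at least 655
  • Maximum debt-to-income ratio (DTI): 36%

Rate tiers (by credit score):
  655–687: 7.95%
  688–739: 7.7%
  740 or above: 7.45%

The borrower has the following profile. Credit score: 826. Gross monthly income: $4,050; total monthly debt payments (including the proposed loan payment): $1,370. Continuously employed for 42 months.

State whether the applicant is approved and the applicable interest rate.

Approved at 7.45%

Credit score 826 ≥ 655 (meets minimum)
Employment 42 ≥ 18 months
DTI = 1,370/4,050 = 33.8% ≤ 36%
All requirements met. Score 826 falls in the 740 or above tier → 7.45%.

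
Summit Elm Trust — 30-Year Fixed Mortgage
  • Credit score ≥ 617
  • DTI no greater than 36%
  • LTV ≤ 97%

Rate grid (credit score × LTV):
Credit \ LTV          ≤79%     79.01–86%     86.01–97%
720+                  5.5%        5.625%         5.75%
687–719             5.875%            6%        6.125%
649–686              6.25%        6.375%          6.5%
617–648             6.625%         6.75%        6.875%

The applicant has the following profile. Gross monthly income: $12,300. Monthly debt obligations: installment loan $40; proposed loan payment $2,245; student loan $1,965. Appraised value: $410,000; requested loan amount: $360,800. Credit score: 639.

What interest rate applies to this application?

6.875%

Credit score 639 ≥ 617; Total monthly debts = (40 + 2,245 + 1,965) = 4,250. DTI: 4,250 ÷ 12,300 = 34.6%, within the 36% cap
Loan-to-value = 360,800/410,000 = 88% — pass (97% max)
Row: 639 falls in 617–648. Column: 88% falls in 86.01–97%. Rate = 6.875%.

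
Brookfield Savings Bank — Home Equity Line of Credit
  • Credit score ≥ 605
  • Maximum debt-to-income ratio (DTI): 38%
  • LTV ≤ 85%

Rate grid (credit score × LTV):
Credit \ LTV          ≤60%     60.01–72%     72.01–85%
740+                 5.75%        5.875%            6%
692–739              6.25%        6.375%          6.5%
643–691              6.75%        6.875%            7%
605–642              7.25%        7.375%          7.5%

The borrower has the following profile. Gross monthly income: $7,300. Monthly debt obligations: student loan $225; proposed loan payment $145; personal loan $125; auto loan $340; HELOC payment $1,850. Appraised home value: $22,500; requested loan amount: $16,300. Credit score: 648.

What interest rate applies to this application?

Credit score 648 ≥ 605; Total monthly debts = (225 + 145 + 125 + 340 + 1,850) = 2,685. DTI = 2,685/7,300 = 36.8% ≤ 38%
LTV: 16,300 ÷ 22,500 = 72.4%, within 85% cap
Score 648 is in the 643–691 band; LTV 72.4% is in the 72.01–85% band → 7%.

7%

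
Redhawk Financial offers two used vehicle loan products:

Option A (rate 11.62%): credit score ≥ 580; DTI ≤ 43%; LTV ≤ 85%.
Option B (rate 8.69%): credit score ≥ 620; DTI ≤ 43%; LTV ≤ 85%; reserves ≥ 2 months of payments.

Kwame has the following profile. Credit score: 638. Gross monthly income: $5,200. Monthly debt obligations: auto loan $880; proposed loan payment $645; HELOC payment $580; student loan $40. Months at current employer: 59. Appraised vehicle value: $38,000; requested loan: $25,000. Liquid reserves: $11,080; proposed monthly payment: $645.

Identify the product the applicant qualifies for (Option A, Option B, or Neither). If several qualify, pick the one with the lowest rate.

Total debts = (880 + 645 + 580 + 40) = 2,145; DTI = 2,145/5,200 = 41.2%.
LTV = 25,000/38,000 = 65.8%.
Reserves = 11,080/645 = 17.2 months.
Option A: score 638 ≥ 580; DTI 41.2% ≤ 43%; LTV 65.8% ≤ 85% → qualifies.
Option B: score 638 ≥ 620; DTI 41.2% ≤ 43%; LTV 65.8% ≤ 85%; reserves 17.2 ≥ 2 mo → qualifies.
Qualifying: Option A, Option B. Lowest rate is 8.69% → Option B.

Option B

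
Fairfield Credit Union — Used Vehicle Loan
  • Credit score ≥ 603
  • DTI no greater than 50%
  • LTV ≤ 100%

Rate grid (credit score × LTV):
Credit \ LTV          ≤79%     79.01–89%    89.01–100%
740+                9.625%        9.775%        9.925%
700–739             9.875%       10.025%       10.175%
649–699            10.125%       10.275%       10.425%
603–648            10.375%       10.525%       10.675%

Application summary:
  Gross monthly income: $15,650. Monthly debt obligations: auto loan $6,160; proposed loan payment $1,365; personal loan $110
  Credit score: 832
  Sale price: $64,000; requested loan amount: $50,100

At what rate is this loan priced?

9.625%

Credit score 832 ≥ 603; Total monthly debts = (6,160 + 1,365 + 110) = 7,635. DTI: 7,635 ÷ 15,650 = 48.8%, within the 50% cap
LTV: 50,100 ÷ 64,000 = 78.3%, within 100% cap
Score 832 is in the 740+ band; LTV 78.3% is in the ≤79% band → 9.625%.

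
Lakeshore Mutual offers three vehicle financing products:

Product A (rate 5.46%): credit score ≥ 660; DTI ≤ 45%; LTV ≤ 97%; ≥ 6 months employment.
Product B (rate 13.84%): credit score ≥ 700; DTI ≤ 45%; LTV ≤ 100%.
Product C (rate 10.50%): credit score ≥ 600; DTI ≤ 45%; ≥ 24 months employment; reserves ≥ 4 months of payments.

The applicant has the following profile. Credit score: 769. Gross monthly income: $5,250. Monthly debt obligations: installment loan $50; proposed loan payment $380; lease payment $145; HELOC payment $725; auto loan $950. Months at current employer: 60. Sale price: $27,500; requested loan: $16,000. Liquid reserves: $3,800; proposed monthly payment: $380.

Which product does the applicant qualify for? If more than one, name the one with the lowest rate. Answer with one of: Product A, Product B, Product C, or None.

Total debts = (50 + 380 + 145 + 725 + 950) = 2,250; DTI = 2,250/5,250 = 42.9%.
LTV = 16,000/27,500 = 58.2%.
Reserves = 3,800/380 = 10.0 months.
Product A: score 769 ≥ 660; DTI 42.9% ≤ 45%; LTV 58.2% ≤ 97%; employment 60 ≥ 6 mo → qualifies.
Product B: score 769 ≥ 700; DTI 42.9% ≤ 45%; LTV 58.2% ≤ 100% → qualifies.
Product C: score 769 ≥ 600; DTI 42.9% ≤ 45%; employment 60 ≥ 24 mo; reserves 10.0 ≥ 4 mo → qualifies.
Qualifying: Product A, Product B, Product C. Lowest rate is 5.46% → Product A.

Product A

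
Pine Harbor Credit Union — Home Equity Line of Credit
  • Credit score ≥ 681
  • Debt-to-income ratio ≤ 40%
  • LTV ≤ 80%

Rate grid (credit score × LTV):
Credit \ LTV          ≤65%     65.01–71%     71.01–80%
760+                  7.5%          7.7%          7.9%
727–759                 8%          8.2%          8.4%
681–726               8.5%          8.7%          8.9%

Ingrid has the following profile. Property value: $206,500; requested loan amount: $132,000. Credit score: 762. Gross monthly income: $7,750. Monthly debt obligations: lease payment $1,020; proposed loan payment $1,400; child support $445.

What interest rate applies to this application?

7.5%

Credit score 762 ≥ 681; Total monthly debts = (1,020 + 1,400 + 445) = 2,865. DTI: 2,865 ÷ 7,750 = 37%, within the 40% cap
Loan-to-value = 132,000/206,500 = 63.9% — pass (80% max)
Credit 762 → row 760+; LTV 63.9% → column ≤65%. Grid cell → 7.5%.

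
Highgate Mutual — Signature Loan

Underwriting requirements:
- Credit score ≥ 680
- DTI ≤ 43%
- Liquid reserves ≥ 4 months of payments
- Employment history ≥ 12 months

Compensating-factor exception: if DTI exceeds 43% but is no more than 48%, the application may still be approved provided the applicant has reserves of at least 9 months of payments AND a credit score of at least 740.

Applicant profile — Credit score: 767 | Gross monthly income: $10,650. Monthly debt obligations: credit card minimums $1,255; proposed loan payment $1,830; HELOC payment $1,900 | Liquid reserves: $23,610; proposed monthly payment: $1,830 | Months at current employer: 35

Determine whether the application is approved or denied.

Approved

Credit score 767 ≥ 680 (meets base)
Total debts = (1,255 + 1,830 + 1,900) = 4,985. DTI: 4,985 ÷ 10,650 = 46.8%, over the 43% base limit.
Liquid reserves cover 23,610/1,830 = 12.9 months — ≥ 4 required
Employment 35 ≥ 12 months
DTI 46.8% is within the 43%–48% exception band; checking compensating factors.
Override check — reserves: 12.9 mo (ok); score: 767 (ok).
Both override conditions satisfied; DTI exception granted.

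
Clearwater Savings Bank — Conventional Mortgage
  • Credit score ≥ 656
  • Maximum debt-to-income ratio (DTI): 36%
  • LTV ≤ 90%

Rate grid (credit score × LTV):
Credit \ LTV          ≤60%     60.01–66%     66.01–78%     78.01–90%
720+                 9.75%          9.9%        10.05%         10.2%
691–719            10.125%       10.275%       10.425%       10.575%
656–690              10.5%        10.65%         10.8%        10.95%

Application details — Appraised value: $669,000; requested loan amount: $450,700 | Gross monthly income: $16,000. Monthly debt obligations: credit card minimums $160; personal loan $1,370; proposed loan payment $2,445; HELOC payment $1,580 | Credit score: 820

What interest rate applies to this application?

Credit score 820 ≥ 656; Total monthly debts = (160 + 1,370 + 2,445 + 1,580) = 5,555. DTI: 5,555 ÷ 16,000 = 34.7%, within the 36% cap
LTV: 450,700 ÷ 669,000 = 67.4%, within 90% cap
Row: 820 falls in 720+. Column: 67.4% falls in 66.01–78%. Rate = 10.05%.

10.05%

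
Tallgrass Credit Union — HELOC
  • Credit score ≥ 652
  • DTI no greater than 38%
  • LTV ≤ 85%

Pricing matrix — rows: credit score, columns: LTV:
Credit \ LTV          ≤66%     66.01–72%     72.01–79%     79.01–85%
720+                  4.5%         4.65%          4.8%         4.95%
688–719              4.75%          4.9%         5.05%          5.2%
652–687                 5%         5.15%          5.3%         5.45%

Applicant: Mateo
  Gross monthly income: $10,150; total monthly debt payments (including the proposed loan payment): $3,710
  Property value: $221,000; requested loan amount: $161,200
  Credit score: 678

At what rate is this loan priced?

Credit score 678 ≥ 652; Debt-to-income = 3,710/10,150 = 36.6% — meets 38% limit
LTV = 161,200/221,000 = 72.9% ≤ 85%
Credit 678 → row 652–687; LTV 72.9% → column 72.01–79%. Grid cell → 5.3%.

5.3%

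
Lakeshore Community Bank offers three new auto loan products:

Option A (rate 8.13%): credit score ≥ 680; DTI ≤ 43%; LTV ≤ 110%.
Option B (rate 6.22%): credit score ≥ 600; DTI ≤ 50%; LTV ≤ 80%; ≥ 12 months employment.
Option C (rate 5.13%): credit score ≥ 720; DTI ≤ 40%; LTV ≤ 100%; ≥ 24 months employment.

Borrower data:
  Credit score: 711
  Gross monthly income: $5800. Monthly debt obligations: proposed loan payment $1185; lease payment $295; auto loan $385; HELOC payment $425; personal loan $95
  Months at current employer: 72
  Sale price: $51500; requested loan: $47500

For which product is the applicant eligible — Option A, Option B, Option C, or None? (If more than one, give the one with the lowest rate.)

Option A

Total debts = (1,185 + 295 + 385 + 425 + 95) = 2,385; DTI = 2,385/5,800 = 41.1%.
LTV = 47,500/51,500 = 92.2%.
Option A: score 711 ≥ 680; DTI 41.1% ≤ 43%; LTV 92.2% ≤ 110% → qualifies.
Option B: score 711 ≥ 600; DTI 41.1% ≤ 50%; LTV 92.2% > 80%; employment 72 ≥ 12 mo → does not qualify.
Option C: score 711 < 720; DTI 41.1% > 40%; LTV 92.2% ≤ 100%; employment 72 ≥ 24 mo → does not qualify.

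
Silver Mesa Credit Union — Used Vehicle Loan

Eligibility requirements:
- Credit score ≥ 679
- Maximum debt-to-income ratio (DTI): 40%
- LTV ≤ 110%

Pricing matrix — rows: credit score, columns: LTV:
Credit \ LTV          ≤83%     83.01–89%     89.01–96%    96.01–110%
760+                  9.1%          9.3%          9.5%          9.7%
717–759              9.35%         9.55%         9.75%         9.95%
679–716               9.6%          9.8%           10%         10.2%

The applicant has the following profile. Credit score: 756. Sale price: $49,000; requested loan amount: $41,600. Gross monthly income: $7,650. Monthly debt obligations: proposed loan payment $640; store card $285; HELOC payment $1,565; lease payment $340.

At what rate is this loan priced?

Credit score 756 ≥ 679; Total monthly debts = (640 + 285 + 1,565 + 340) = 2,830. DTI: 2,830 ÷ 7,650 = 37%, within the 40% cap
LTV: 41,600 ÷ 49,000 = 84.9%, within 110% cap
Score 756 is in the 717–759 band; LTV 84.9% is in the 83.01–89% band → 9.55%.

9.55%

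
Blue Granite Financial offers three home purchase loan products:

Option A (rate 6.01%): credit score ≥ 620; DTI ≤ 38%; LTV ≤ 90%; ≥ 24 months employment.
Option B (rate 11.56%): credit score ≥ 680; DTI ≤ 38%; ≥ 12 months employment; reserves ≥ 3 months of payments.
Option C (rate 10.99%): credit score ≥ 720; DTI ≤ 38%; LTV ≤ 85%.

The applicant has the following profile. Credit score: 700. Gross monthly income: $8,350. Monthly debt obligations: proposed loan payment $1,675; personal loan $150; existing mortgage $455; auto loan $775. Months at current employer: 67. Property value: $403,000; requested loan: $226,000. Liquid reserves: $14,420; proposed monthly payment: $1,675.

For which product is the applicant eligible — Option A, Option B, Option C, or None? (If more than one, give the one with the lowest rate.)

Total debts = (1,675 + 150 + 455 + 775) = 3,055; DTI = 3,055/8,350 = 36.6%.
LTV = 226,000/403,000 = 56.1%.
Reserves = 14,420/1,675 = 8.6 months.
Option A: score 700 ≥ 620; DTI 36.6% ≤ 38%; LTV 56.1% ≤ 90%; employment 67 ≥ 24 mo → qualifies.
Option B: score 700 ≥ 680; DTI 36.6% ≤ 38%; employment 67 ≥ 12 mo; reserves 8.6 ≥ 3 mo → qualifies.
Option C: score 700 < 720; DTI 36.6% ≤ 38%; LTV 56.1% ≤ 85% → does not qualify.
Qualifying: Option A, Option B. Lowest rate is 6.01% → Option A.

Option A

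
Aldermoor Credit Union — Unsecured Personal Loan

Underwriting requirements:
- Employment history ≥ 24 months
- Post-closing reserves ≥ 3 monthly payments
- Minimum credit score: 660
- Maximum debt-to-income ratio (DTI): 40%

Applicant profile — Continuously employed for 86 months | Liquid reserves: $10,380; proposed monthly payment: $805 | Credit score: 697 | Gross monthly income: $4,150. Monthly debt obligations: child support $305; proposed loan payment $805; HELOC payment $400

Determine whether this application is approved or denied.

Approved

Employment 86 ≥ 24 months
Liquid reserves cover 10,380/805 = 12.9 months — ≥ 3 required
Credit score 697 ≥ 660 (meets)
Total monthly debts = (305 + 805 + 400) = 1,510. DTI: 1,510 ÷ 4,150 = 36.4%, within the 40% cap
All criteria satisfied.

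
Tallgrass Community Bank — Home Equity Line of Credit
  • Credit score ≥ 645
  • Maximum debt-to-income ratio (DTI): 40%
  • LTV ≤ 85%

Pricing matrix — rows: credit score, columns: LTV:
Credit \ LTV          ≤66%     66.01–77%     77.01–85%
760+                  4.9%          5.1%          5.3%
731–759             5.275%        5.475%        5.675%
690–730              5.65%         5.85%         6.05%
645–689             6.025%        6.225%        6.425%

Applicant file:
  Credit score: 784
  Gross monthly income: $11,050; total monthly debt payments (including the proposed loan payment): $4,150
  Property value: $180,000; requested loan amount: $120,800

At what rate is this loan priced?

Credit score 784 ≥ 645; Debt-to-income = 4,150/11,050 = 37.6% — meets 40% limit
Loan-to-value = 120,800/180,000 = 67.1% — pass (85% max)
Row: 784 falls in 760+. Column: 67.1% falls in 66.01–77%. Rate = 5.1%.

5.1%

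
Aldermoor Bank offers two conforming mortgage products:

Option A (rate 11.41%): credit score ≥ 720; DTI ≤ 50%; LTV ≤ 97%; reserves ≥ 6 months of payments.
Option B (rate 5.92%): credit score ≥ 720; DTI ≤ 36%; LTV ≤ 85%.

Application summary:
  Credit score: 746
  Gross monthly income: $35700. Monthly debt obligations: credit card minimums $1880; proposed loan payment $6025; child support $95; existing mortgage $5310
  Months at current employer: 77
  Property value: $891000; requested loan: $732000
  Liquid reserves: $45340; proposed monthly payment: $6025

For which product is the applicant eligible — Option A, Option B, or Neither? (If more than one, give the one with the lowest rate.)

Total debts = (1,880 + 6,025 + 95 + 5,310) = 13,310; DTI = 13,310/35,700 = 37.3%.
LTV = 732,000/891,000 = 82.2%.
Reserves = 45,340/6,025 = 7.5 months.
Option A: score 746 ≥ 720; DTI 37.3% ≤ 50%; LTV 82.2% ≤ 97%; reserves 7.5 ≥ 6 mo → qualifies.
Option B: score 746 ≥ 720; DTI 37.3% > 36%; LTV 82.2% ≤ 85% → does not qualify.

Option A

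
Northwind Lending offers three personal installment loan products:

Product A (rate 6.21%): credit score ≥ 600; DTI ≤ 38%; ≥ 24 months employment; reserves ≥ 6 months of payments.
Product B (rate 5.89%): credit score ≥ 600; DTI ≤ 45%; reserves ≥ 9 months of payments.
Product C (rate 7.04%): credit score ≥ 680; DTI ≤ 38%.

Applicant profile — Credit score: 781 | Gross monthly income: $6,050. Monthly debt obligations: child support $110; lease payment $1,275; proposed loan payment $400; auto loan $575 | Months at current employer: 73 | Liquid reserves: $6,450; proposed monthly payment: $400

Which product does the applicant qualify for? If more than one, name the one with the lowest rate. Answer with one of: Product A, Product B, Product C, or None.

Product B

Total debts = (110 + 1,275 + 400 + 575) = 2,360; DTI = 2,360/6,050 = 39%.
Reserves = 6,450/400 = 16.1 months.
Product A: score 781 ≥ 600; DTI 39% > 38%; employment 73 ≥ 24 mo; reserves 16.1 ≥ 6 mo → does not qualify.
Product B: score 781 ≥ 600; DTI 39% ≤ 45%; reserves 16.1 ≥ 9 mo → qualifies.
Product C: score 781 ≥ 680; DTI 39% > 38% → does not qualify.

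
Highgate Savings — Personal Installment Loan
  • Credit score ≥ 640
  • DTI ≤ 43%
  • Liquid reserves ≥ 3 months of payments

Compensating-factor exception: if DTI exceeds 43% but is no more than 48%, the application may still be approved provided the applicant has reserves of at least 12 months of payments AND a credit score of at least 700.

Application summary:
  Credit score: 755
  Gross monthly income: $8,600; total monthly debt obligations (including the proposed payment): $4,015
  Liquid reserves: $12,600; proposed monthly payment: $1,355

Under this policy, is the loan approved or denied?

Denied

Credit score 755 ≥ 640 (meets base)
DTI: 4,015 ÷ 8,600 = 46.7%, over the 43% base limit.
Reserves = 12,600/1,355 = 9.3 months ≥ 3
46.7% falls in the override range (43%–48%), so the compensating-factor test applies.
Reserves 9.3 < 12 months; credit score 755 ≥ 700.
Override conditions not both satisfied; exception does not apply.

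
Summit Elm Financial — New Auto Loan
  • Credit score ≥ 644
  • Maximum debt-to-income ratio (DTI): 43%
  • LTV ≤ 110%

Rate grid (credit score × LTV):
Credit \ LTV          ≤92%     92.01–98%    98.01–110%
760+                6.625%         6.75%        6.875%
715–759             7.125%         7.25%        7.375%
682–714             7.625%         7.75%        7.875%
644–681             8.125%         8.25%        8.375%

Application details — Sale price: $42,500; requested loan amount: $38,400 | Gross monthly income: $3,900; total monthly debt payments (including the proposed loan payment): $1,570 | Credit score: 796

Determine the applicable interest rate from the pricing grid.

6.625%

Credit score 796 ≥ 644; Debt-to-income = 1,570/3,900 = 40.3% — meets 43% limit
LTV = 38,400/42,500 = 90.4% ≤ 110%
Credit 796 → row 760+; LTV 90.4% → column ≤92%. Grid cell → 6.625%.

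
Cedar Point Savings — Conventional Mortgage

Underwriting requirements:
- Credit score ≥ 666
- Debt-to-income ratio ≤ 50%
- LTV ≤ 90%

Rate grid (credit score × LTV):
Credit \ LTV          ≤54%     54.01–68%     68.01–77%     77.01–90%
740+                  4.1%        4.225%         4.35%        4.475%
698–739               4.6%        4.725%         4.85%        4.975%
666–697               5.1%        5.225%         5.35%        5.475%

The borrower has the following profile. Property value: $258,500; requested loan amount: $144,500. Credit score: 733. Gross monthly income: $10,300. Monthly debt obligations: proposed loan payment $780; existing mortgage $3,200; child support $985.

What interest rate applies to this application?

Credit score 733 ≥ 666; Total monthly debts = (780 + 3,200 + 985) = 4,965. Debt-to-income = 4,965/10,300 = 48.2% — meets 50% limit
Loan-to-value = 144,500/258,500 = 55.9% — pass (90% max)
Score 733 is in the 698–739 band; LTV 55.9% is in the 54.01–68% band → 4.725%.

4.725%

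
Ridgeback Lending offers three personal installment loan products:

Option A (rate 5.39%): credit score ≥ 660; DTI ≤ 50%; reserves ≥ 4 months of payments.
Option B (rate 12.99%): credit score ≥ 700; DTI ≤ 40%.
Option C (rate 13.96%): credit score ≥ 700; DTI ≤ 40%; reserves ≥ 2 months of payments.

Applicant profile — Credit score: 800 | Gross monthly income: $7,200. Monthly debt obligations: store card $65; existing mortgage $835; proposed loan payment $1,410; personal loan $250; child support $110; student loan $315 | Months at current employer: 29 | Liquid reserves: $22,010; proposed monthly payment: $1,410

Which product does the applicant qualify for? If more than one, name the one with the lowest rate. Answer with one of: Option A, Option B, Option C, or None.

Total debts = (65 + 835 + 1,410 + 250 + 110 + 315) = 2,985; DTI = 2,985/7,200 = 41.5%.
Reserves = 22,010/1,410 = 15.6 months.
Option A: score 800 ≥ 660; DTI 41.5% ≤ 50%; reserves 15.6 ≥ 4 mo → qualifies.
Option B: score 800 ≥ 700; DTI 41.5% > 40% → does not qualify.
Option C: score 800 ≥ 700; DTI 41.5% > 40%; reserves 15.6 ≥ 2 mo → does not qualify.

Option A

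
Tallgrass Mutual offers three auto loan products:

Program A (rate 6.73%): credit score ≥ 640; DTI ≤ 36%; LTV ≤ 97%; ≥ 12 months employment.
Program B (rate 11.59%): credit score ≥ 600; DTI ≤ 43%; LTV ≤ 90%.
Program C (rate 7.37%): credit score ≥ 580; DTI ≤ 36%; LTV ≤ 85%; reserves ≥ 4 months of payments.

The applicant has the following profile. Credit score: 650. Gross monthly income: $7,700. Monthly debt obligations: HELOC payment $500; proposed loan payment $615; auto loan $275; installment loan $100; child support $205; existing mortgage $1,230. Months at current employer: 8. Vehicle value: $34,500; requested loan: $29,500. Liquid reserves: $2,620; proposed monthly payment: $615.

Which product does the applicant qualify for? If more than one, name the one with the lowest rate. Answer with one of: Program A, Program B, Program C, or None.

Total debts = (500 + 615 + 275 + 100 + 205 + 1,230) = 2,925; DTI = 2,925/7,700 = 38%.
LTV = 29,500/34,500 = 85.5%.
Reserves = 2,620/615 = 4.3 months.
Program A: score 650 ≥ 640; DTI 38% > 36%; LTV 85.5% ≤ 97%; employment 8 < 12 mo → does not qualify.
Program B: score 650 ≥ 600; DTI 38% ≤ 43%; LTV 85.5% ≤ 90% → qualifies.
Program C: score 650 ≥ 580; DTI 38% > 36%; LTV 85.5% > 85%; reserves 4.3 ≥ 4 mo → does not qualify.

Program B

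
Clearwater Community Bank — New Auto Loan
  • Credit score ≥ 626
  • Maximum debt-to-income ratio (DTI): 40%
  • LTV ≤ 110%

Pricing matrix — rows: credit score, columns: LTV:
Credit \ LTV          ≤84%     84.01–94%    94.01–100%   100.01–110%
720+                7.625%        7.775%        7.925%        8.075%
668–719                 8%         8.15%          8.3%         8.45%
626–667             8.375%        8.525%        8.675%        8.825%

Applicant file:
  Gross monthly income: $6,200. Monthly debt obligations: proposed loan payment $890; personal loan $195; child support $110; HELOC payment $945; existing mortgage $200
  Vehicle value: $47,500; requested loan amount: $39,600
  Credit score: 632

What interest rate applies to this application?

8.375%

Credit score 632 ≥ 626; Total monthly debts = (890 + 195 + 110 + 945 + 200) = 2,340. DTI = 2,340/6,200 = 37.7% ≤ 40%
LTV = 39,600/47,500 = 83.4% ≤ 110%
Credit 632 → row 626–667; LTV 83.4% → column ≤84%. Grid cell → 8.375%.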